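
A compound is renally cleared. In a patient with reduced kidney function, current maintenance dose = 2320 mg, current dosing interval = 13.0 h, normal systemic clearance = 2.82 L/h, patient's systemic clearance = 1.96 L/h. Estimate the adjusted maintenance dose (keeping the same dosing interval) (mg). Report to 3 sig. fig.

1610 mg

To keep the same average steady-state level, dosing rate must scale with clearance.
CL ratio = 1.96 / 2.82 = 0.6950
New dose (same interval) = 2320 × 0.6950 = 1612 mg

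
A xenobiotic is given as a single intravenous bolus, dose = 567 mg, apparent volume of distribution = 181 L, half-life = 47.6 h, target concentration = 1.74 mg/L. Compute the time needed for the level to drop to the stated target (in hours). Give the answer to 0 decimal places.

C₀ = Dose / Vd = 567.0 / 181 = 3.133 mg/L
k = ln2 / t½ = 0.693147 / 47.6 = 0.01456 h⁻¹
t = ln(C₀ / C) / k = ln(3.133 / 1.74) / 0.01456
  = ln(1.801) / 0.01456 = 0.5883 / 0.01456 = 40.41 h

40 h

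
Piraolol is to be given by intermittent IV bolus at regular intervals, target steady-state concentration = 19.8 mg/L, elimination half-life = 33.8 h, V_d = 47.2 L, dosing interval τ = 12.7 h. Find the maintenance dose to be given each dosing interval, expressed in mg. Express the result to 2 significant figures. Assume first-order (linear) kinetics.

240 mg

k = ln2 / t½ = 0.693147 / 33.8 = 0.02051 h⁻¹
CL = k × Vd = 0.02051 × 47.2 = 0.9681 L/h
At steady state, Dose/τ = Css × CL.
Dose = Css × CL × τ = 19.8 × 0.9681 × 12.7 = 243.4 mg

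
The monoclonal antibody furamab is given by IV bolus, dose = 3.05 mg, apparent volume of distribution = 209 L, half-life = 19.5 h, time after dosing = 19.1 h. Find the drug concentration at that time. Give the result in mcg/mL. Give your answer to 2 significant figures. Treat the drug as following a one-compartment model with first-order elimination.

C₀ = Dose / Vd = 3.050 / 209 = 0.01459 mg/L
k = ln2 / t½ = 0.693147 / 19.5 = 0.03555 h⁻¹
C = C₀ · e^(−k·t) = 0.01459 × e^(−0.03555 × 19.1)
  = 0.01459 × 0.5071 = 0.007399 mg/L
(0.007399 mg/L = 0.007399 mcg/mL)

0.0074 mcg/mL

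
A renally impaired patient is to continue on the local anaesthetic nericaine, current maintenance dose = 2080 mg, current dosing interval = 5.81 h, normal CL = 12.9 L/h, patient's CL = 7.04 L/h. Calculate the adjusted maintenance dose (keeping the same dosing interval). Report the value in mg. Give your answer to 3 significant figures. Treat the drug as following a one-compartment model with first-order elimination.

1140 mg

To keep the same average steady-state level, dosing rate must scale with clearance.
CL ratio = 7.04 / 12.9 = 0.5457
New dose (same interval) = 2080 × 0.5457 = 1135 mg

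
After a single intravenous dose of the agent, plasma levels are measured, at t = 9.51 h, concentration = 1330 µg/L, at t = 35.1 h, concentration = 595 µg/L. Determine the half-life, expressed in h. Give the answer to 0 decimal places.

k = ln(C₁/C₂) / (t₂ − t₁) = ln(1330/595) / (35.1 − 9.51)
  = 0.8044 / 25.59 = 0.03143 h⁻¹
t½ = ln2 / k = 0.693147 / 0.03143 = 22.05 h

22 h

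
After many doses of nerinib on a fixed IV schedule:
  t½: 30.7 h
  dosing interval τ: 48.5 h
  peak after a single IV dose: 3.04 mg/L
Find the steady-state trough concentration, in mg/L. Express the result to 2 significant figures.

1.5 mg/L

k = ln2 / t½ = 0.693147 / 30.7 = 0.02258 h⁻¹
e^(−kτ) = e^(−0.02258 × 48.5) = 0.3345
Accumulation ratio R = 1 / (1 − e^(−kτ)) = 1 / (1 − 0.3345) = 1.503
Steady-state trough = C₀ × R × e^(−kτ) = 3.04 × 1.503 × 0.3345 = 1.528 mg/L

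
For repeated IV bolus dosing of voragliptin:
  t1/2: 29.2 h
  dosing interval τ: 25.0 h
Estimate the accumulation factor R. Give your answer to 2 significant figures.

2.2

k = ln2 / t½ = 0.693147 / 29.2 = 0.02374 h⁻¹
e^(−kτ) = e^(−0.02374 × 25.0) = 0.5524
Accumulation ratio R = 1 / (1 − e^(−kτ)) = 1 / (1 − 0.5524) = 2.234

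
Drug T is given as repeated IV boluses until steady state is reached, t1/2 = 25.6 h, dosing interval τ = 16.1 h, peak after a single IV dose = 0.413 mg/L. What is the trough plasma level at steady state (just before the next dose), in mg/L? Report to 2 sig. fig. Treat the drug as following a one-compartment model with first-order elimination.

k = ln2 / t½ = 0.693147 / 25.6 = 0.02708 h⁻¹
e^(−kτ) = e^(−0.02708 × 16.1) = 0.6466
Accumulation ratio R = 1 / (1 − e^(−kτ)) = 1 / (1 − 0.6466) = 2.830
Steady-state trough = C₀ × R × e^(−kτ) = 0.413 × 2.830 × 0.6466 = 0.7557 mg/L

0.76 mg/L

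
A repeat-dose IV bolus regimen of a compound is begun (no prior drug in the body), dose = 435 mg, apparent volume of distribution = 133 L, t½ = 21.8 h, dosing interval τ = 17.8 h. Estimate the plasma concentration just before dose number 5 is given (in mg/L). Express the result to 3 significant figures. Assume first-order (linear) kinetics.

3.85 mg/L

C₀ per dose = Dose / Vd = 435 / 133 = 3.271 mg/L
k = ln2 / t½ = 0.693147 / 21.8 = 0.03180 h⁻¹
Fraction remaining after one interval: r = e^(−kτ) = e^(−0.03180 × 17.8) = 0.5678
Before dose 5, 4 doses have been given (aged 1τ, 2τ, 3τ, 4τ).
C_trough = C₀ × (r + r² + … + r^4) = C₀ × r(1−r^4)/(1−r)
        = 3.271 × 0.5678 × (1 − 0.1039) / (1 − 0.5678) = 3.851 mg/L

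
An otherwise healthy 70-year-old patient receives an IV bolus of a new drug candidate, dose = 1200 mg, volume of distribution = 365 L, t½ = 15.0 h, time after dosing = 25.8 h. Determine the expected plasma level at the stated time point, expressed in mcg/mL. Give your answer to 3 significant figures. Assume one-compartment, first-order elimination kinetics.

0.998 mcg/mL

C₀ = Dose / Vd = 1200 / 365 = 3.288 mg/L
k = ln2 / t½ = 0.693147 / 15.0 = 0.04621 h⁻¹
C = C₀ · e^(−k·t) = 3.288 × e^(−0.04621 × 25.8)
  = 3.288 × 0.3035 = 0.9979 mg/L
(0.9979 mg/L = 0.9979 mcg/mL)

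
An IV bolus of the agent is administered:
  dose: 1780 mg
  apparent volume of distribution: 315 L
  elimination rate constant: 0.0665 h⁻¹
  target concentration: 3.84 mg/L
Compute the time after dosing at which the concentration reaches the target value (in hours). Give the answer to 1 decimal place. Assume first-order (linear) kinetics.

C₀ = Dose / Vd = 1780 / 315 = 5.651 mg/L
t = ln(C₀ / C) / k = ln(5.651 / 3.84) / 0.06650
  = ln(1.472) / 0.06650 = 0.3866 / 0.06650 = 5.814 h

5.8 h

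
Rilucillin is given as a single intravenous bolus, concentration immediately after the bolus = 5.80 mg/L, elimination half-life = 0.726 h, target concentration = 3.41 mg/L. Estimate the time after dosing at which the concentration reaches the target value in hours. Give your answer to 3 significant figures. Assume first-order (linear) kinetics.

0.556 h

k = ln2 / t½ = 0.693147 / 0.726 = 0.9547 h⁻¹
t = ln(C₀ / C) / k = ln(5.800 / 3.41) / 0.9547
  = ln(1.701) / 0.9547 = 0.5312 / 0.9547 = 0.5564 h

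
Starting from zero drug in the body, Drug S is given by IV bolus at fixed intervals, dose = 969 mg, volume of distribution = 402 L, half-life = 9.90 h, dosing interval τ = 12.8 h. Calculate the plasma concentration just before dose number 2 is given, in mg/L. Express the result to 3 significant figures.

0.984 mg/L

C₀ per dose = Dose / Vd = 969 / 402 = 2.410 mg/L
k = ln2 / t½ = 0.693147 / 9.90 = 0.07001 h⁻¹
Fraction remaining after one interval: r = e^(−kτ) = e^(−0.07001 × 12.8) = 0.4081
Before dose 2, 1 dose has been given (aged 1τ).
C_trough = C₀ × r = 2.410 × 0.4081 = 0.9835 mg/L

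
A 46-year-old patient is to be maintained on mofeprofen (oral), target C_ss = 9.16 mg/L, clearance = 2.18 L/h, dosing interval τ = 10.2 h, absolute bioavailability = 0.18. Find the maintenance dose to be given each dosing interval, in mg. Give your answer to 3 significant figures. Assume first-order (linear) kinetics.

At steady state, F × (Dose/τ) = Css × CL.
Dose = Css × CL × τ / F = 9.16 × 2.180 × 10.2 / 0.18 = 1132 mg

1130 mg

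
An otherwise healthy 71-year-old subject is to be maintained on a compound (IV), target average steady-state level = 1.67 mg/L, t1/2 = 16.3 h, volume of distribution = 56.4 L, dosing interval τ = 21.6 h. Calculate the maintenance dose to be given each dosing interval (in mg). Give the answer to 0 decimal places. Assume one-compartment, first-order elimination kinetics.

87 mg

k = ln2 / t½ = 0.693147 / 16.3 = 0.04252 h⁻¹
CL = k × Vd = 0.04252 × 56.4 = 2.398 L/h
At steady state, Dose/τ = Css × CL.
Dose = Css × CL × τ = 1.67 × 2.398 × 21.6 = 86.50 mg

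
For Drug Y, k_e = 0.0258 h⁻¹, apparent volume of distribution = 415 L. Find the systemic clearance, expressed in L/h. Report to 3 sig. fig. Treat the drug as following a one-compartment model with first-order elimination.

10.7 L/h

CL = k × Vd = 0.0258 × 415 = 10.71 L/h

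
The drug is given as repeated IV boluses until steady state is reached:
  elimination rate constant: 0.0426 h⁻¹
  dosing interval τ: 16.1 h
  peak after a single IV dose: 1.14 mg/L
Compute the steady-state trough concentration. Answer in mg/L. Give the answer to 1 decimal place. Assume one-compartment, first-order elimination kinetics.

1.2 mg/L

e^(−kτ) = e^(−0.04260 × 16.1) = 0.5037
Accumulation ratio R = 1 / (1 − e^(−kτ)) = 1 / (1 − 0.5037) = 2.015
Steady-state trough = C₀ × R × e^(−kτ) = 1.14 × 2.015 × 0.5037 = 1.157 mg/L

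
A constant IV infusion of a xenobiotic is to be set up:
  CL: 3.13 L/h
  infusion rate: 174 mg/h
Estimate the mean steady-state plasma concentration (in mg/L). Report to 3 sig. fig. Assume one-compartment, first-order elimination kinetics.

At steady state Css = R₀ / CL = 174 / 3.130 = 55.59 mg/L

55.6 mg/L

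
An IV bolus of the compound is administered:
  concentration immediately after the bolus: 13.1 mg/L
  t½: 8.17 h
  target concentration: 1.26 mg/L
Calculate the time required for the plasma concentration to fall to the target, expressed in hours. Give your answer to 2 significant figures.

k = ln2 / t½ = 0.693147 / 8.17 = 0.08484 h⁻¹
t = ln(C₀ / C) / k = ln(13.10 / 1.26) / 0.08484
  = ln(10.40) / 0.08484 = 2.342 / 0.08484 = 27.60 h

28 h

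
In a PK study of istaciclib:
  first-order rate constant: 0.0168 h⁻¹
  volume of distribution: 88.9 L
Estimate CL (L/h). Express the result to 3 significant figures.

CL = k × Vd = 0.0168 × 88.9 = 1.494 L/h

1.49 L/h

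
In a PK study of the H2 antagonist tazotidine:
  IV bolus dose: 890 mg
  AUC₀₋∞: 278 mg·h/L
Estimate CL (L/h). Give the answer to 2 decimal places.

3.20 L/h

CL = Dose / AUC = 890 / 278 = 3.201 L/h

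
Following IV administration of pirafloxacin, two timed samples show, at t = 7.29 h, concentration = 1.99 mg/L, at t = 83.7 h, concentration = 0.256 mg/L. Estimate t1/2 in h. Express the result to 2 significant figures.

26 h

k = ln(C₁/C₂) / (t₂ − t₁) = ln(1.99/0.256) / (83.7 − 7.29)
  = 2.051 / 76.41 = 0.02684 h⁻¹
t½ = ln2 / k = 0.693147 / 0.02684 = 25.83 h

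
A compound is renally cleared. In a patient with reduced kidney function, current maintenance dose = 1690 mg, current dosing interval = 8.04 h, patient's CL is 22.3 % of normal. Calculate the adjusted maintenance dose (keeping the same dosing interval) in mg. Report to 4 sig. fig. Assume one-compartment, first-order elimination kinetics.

376.9 mg

To keep the same average steady-state level, dosing rate must scale with clearance.
CL ratio = 22.3 / 100 = 0.2230
New dose (same interval) = 1690 × 0.2230 = 376.9 mg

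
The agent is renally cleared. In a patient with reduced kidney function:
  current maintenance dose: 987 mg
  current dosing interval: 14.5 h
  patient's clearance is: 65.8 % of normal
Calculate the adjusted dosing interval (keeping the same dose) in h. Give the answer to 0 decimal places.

To keep the same average steady-state level, dosing rate must scale with clearance.
CL ratio = 65.8 / 100 = 0.6580
New interval (same dose) = 14.5 / 0.6580 = 22.04 h

22 h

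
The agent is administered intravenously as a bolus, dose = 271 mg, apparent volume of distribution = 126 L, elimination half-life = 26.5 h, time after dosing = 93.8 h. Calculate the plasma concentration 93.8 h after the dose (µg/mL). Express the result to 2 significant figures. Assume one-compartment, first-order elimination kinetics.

C₀ = Dose / Vd = 271.0 / 126 = 2.151 mg/L
k = ln2 / t½ = 0.693147 / 26.5 = 0.02616 h⁻¹
C = C₀ · e^(−k·t) = 2.151 × e^(−0.02616 × 93.8)
  = 2.151 × 0.08597 = 0.1849 mg/L
(0.1849 mg/L = 0.1849 µg/mL)

0.18 µg/mL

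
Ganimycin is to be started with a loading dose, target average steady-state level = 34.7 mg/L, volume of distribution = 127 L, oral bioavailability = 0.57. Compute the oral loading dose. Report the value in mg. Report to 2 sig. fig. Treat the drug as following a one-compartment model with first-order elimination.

LD = Css × Vd / F = 34.7 × 127 / 0.57 = 7731 mg

7700 mg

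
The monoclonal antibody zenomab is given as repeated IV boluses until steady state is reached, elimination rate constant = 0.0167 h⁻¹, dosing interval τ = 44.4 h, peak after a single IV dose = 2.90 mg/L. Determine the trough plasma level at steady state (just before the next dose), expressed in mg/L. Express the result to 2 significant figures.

e^(−kτ) = e^(−0.01670 × 44.4) = 0.4764
Accumulation ratio R = 1 / (1 − e^(−kτ)) = 1 / (1 − 0.4764) = 1.910
Steady-state trough = C₀ × R × e^(−kτ) = 2.90 × 1.910 × 0.4764 = 2.639 mg/L

2.6 mg/L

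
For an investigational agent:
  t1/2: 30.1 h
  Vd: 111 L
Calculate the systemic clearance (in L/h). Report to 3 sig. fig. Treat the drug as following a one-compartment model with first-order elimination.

2.56 L/h

k = ln2 / t½ = 0.693147 / 30.1 = 0.02303 h⁻¹
CL = k × Vd = 0.02303 × 111 = 2.556 L/h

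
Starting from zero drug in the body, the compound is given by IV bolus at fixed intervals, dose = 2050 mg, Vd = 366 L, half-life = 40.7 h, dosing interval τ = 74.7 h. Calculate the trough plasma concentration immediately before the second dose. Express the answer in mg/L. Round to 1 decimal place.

C₀ per dose = Dose / Vd = 2050 / 366 = 5.601 mg/L
k = ln2 / t½ = 0.693147 / 40.7 = 0.01703 h⁻¹
Fraction remaining after one interval: r = e^(−kτ) = e^(−0.01703 × 74.7) = 0.2802
Before dose 2, 1 dose has been given (aged 1τ).
C_trough = C₀ × r = 5.601 × 0.2802 = 1.569 mg/L

1.6 mg/L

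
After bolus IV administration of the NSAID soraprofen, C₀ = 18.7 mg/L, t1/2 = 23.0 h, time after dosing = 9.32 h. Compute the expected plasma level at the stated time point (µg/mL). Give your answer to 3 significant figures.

14.1 µg/mL

k = ln2 / t½ = 0.693147 / 23.0 = 0.03014 h⁻¹
C = C₀ · e^(−k·t) = 18.70 × e^(−0.03014 × 9.32)
  = 18.70 × 0.7551 = 14.12 mg/L
(14.12 mg/L = 14.12 µg/mL)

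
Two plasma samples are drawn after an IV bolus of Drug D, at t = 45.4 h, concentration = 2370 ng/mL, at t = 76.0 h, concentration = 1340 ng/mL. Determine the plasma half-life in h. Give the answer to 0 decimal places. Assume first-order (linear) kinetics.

k = ln(C₁/C₂) / (t₂ − t₁) = ln(2370/1340) / (76.0 − 45.4)
  = 0.5702 / 30.60 = 0.01863 h⁻¹
t½ = ln2 / k = 0.693147 / 0.01863 = 37.21 h

37 h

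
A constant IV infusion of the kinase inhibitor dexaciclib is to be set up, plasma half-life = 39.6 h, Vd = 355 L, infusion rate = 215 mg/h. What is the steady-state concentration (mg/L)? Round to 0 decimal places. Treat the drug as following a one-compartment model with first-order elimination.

35 mg/L

k = ln2 / t½ = 0.693147 / 39.6 = 0.01750 h⁻¹
CL = k × Vd = 0.01750 × 355 = 6.213 L/h
At steady state Css = R₀ / CL = 215 / 6.213 = 34.60 mg/L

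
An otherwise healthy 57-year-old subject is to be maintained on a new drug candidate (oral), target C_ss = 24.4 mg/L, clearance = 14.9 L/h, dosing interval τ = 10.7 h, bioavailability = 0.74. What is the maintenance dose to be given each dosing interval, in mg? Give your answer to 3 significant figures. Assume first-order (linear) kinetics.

At steady state, F × (Dose/τ) = Css × CL.
Dose = Css × CL × τ / F = 24.4 × 14.90 × 10.7 / 0.74 = 5257 mg

5260 mg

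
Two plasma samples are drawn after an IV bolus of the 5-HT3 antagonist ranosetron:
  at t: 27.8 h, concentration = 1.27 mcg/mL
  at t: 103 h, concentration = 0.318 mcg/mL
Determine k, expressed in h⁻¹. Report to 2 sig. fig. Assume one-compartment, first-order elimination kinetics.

0.018 h⁻¹

k = ln(C₁/C₂) / (t₂ − t₁) = ln(1.27/0.318) / (103 − 27.8)
  = 1.385 / 75.20 = 0.01842 h⁻¹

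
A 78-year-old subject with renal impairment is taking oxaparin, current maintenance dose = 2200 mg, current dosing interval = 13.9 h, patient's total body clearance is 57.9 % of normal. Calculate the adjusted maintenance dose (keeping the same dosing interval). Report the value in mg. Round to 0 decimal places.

1274 mg

To keep the same average steady-state level, dosing rate must scale with clearance.
CL ratio = 57.9 / 100 = 0.5790
New dose (same interval) = 2200 × 0.5790 = 1274 mg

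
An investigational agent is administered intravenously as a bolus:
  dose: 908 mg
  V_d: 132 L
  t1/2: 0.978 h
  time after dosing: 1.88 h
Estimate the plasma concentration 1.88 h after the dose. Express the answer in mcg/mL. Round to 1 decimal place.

C₀ = Dose / Vd = 908.0 / 132 = 6.879 mg/L
k = ln2 / t½ = 0.693147 / 0.978 = 0.7087 h⁻¹
C = C₀ · e^(−k·t) = 6.879 × e^(−0.7087 × 1.88)
  = 6.879 × 0.2639 = 1.815 mg/L
(1.815 mg/L = 1.815 mcg/mL)

1.8 mcg/mL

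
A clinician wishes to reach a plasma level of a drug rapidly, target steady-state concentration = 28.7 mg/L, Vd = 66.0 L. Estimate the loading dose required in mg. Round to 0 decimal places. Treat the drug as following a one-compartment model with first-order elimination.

LD = Css × Vd = 28.7 × 66.0 = 1894 mg

1894 mg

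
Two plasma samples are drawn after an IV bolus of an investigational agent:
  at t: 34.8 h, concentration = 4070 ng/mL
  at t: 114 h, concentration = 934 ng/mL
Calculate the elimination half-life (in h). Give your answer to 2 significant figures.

k = ln(C₁/C₂) / (t₂ − t₁) = ln(4070/934) / (114 − 34.8)
  = 1.472 / 79.20 = 0.01859 h⁻¹
t½ = ln2 / k = 0.693147 / 0.01859 = 37.29 h

37 h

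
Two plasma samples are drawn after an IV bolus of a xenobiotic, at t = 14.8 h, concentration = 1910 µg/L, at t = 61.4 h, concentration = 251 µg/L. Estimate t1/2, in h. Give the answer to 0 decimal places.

k = ln(C₁/C₂) / (t₂ − t₁) = ln(1910/251) / (61.4 − 14.8)
  = 2.029 / 46.60 = 0.04354 h⁻¹
t½ = ln2 / k = 0.693147 / 0.04354 = 15.92 h

16 h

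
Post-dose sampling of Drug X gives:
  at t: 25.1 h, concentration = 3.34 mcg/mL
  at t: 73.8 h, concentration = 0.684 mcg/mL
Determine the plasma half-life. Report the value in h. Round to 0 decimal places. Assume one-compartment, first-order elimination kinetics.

21 h

k = ln(C₁/C₂) / (t₂ − t₁) = ln(3.34/0.684) / (73.8 − 25.1)
  = 1.586 / 48.70 = 0.03257 h⁻¹
t½ = ln2 / k = 0.693147 / 0.03257 = 21.28 h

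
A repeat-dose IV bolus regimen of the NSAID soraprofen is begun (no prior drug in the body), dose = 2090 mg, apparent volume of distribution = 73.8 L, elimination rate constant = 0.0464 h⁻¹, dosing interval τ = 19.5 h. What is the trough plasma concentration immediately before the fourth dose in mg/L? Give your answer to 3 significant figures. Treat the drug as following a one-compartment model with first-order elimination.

18.0 mg/L

C₀ per dose = Dose / Vd = 2090 / 73.8 = 28.32 mg/L
Fraction remaining after one interval: r = e^(−kτ) = e^(−0.04640 × 19.5) = 0.4046
Before dose 4, 3 doses have been given (aged 1τ, 2τ, 3τ).
C_trough = C₀ × (r + r² + … + r^3) = C₀ × r(1−r^3)/(1−r)
        = 28.32 × 0.4046 × (1 − 0.06623) / (1 − 0.4046) = 17.97 mg/L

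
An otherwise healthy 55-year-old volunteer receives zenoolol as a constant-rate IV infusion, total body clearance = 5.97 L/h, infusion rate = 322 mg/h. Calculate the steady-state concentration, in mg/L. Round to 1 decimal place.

At steady state Css = R₀ / CL = 322 / 5.970 = 53.94 mg/L

53.9 mg/L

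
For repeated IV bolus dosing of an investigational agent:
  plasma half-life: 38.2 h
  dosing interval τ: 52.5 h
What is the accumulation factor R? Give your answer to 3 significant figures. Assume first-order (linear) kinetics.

1.63

k = ln2 / t½ = 0.693147 / 38.2 = 0.01815 h⁻¹
e^(−kτ) = e^(−0.01815 × 52.5) = 0.3856
Accumulation ratio R = 1 / (1 − e^(−kτ)) = 1 / (1 − 0.3856) = 1.628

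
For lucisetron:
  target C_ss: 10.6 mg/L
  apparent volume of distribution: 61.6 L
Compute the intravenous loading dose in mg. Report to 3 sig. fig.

LD = Css × Vd = 10.6 × 61.6 = 653.0 mg

653 mg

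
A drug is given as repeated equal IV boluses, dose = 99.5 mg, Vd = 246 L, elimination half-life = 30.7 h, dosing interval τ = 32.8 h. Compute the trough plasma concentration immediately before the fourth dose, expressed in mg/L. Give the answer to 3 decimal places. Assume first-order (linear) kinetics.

C₀ per dose = Dose / Vd = 99.5 / 246 = 0.4045 mg/L
k = ln2 / t½ = 0.693147 / 30.7 = 0.02258 h⁻¹
Fraction remaining after one interval: r = e^(−kτ) = e^(−0.02258 × 32.8) = 0.4768
Before dose 4, 3 doses have been given (aged 1τ, 2τ, 3τ).
C_trough = C₀ × (r + r² + … + r^3) = C₀ × r(1−r^3)/(1−r)
        = 0.4045 × 0.4768 × (1 − 0.1084) / (1 − 0.4768) = 0.3287 mg/L

0.329 mg/L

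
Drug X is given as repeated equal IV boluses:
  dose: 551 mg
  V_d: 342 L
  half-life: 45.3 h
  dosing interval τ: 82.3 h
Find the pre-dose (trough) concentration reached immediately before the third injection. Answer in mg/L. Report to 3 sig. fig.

0.587 mg/L

C₀ per dose = Dose / Vd = 551 / 342 = 1.611 mg/L
k = ln2 / t½ = 0.693147 / 45.3 = 0.01530 h⁻¹
Fraction remaining after one interval: r = e^(−kτ) = e^(−0.01530 × 82.3) = 0.2839
Before dose 3, 2 doses have been given (aged 1τ, 2τ).
C_trough = C₀ × (r + r²) = 1.611 × (0.2839 + 0.08060) = 0.5872 mg/L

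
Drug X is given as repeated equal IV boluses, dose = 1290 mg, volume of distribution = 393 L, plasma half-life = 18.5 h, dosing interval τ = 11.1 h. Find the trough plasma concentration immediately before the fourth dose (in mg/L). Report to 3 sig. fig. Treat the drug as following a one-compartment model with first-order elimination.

C₀ per dose = Dose / Vd = 1290 / 393 = 3.282 mg/L
k = ln2 / t½ = 0.693147 / 18.5 = 0.03747 h⁻¹
Fraction remaining after one interval: r = e^(−kτ) = e^(−0.03747 × 11.1) = 0.6597
Before dose 4, 3 doses have been given (aged 1τ, 2τ, 3τ).
C_trough = C₀ × (r + r² + … + r^3) = C₀ × r(1−r^3)/(1−r)
        = 3.282 × 0.6597 × (1 − 0.2871) / (1 − 0.6597) = 4.536 mg/L

4.54 mg/L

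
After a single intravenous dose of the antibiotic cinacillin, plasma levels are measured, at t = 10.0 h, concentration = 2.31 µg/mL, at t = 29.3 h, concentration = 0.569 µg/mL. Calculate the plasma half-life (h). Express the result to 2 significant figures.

k = ln(C₁/C₂) / (t₂ − t₁) = ln(2.31/0.569) / (29.3 − 10.0)
  = 1.401 / 19.30 = 0.07259 h⁻¹
t½ = ln2 / k = 0.693147 / 0.07259 = 9.549 h

9.5 h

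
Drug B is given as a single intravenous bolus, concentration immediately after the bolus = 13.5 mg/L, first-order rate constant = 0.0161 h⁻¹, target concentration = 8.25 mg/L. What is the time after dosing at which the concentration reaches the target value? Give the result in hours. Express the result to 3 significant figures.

30.6 h

t = ln(C₀ / C) / k = ln(13.50 / 8.25) / 0.01610
  = ln(1.636) / 0.01610 = 0.4923 / 0.01610 = 30.58 h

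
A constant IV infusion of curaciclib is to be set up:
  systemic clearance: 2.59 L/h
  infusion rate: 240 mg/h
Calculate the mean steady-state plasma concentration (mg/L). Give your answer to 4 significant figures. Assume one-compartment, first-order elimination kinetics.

92.66 mg/L

At steady state Css = R₀ / CL = 240 / 2.590 = 92.66 mg/L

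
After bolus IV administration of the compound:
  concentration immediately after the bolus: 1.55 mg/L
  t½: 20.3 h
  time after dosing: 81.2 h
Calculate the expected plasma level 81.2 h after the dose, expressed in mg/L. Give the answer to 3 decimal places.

0.097 mg/L

k = ln2 / t½ = 0.693147 / 20.3 = 0.03415 h⁻¹
C = C₀ · e^(−k·t) = 1.550 × e^(−0.03415 × 81.2)
  = 1.550 × 0.06248 = 0.09684 mg/L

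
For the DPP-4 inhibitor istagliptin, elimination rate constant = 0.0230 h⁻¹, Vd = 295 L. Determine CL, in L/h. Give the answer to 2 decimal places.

CL = k × Vd = 0.0230 × 295 = 6.785 L/h

6.79 L/h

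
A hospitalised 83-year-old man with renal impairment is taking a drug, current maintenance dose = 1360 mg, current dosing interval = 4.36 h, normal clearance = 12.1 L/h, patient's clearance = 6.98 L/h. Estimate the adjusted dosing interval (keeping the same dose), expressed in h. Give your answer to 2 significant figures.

7.6 h

To keep the same average steady-state level, dosing rate must scale with clearance.
CL ratio = 6.98 / 12.1 = 0.5769
New interval (same dose) = 4.36 / 0.5769 = 7.558 h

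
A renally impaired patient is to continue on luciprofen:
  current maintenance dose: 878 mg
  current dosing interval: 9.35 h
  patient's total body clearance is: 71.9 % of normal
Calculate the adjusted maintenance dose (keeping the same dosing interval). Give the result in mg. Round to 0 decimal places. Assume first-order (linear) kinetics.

631 mg

To keep the same average steady-state level, dosing rate must scale with clearance.
CL ratio = 71.9 / 100 = 0.7190
New dose (same interval) = 878 × 0.7190 = 631.3 mg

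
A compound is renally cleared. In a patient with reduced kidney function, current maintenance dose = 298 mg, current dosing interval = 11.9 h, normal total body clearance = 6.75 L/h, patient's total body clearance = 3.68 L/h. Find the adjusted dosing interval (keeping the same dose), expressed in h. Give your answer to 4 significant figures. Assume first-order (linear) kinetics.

To keep the same average steady-state level, dosing rate must scale with clearance.
CL ratio = 3.68 / 6.75 = 0.5452
New interval (same dose) = 11.9 / 0.5452 = 21.83 h

21.83 h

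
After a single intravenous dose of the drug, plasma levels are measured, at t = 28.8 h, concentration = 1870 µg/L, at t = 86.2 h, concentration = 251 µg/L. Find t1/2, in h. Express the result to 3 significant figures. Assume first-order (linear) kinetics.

19.8 h

k = ln(C₁/C₂) / (t₂ − t₁) = ln(1870/251) / (86.2 − 28.8)
  = 2.008 / 57.40 = 0.03498 h⁻¹
t½ = ln2 / k = 0.693147 / 0.03498 = 19.82 h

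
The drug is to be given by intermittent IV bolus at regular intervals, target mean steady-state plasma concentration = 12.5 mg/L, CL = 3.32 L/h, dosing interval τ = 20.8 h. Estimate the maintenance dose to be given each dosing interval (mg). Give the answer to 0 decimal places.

At steady state, Dose/τ = Css × CL.
Dose = Css × CL × τ = 12.5 × 3.320 × 20.8 = 863.2 mg

863 mg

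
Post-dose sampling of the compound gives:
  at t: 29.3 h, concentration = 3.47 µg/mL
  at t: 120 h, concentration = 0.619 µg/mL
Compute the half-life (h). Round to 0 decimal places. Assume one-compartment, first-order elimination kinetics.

k = ln(C₁/C₂) / (t₂ − t₁) = ln(3.47/0.619) / (120 − 29.3)
  = 1.724 / 90.70 = 0.01901 h⁻¹
t½ = ln2 / k = 0.693147 / 0.01901 = 36.46 h

36 h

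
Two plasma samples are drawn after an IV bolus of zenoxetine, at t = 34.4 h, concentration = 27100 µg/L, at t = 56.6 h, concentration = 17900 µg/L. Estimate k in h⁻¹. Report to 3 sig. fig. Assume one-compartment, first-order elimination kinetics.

0.0187 h⁻¹

k = ln(C₁/C₂) / (t₂ − t₁) = ln(27100/17900) / (56.6 − 34.4)
  = 0.4147 / 22.20 = 0.01868 h⁻¹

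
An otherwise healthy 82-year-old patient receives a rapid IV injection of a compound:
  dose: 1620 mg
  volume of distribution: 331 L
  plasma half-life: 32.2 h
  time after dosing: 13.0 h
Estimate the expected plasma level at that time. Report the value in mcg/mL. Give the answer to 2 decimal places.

C₀ = Dose / Vd = 1620 / 331 = 4.894 mg/L
k = ln2 / t½ = 0.693147 / 32.2 = 0.02153 h⁻¹
C = C₀ · e^(−k·t) = 4.894 × e^(−0.02153 × 13.0)
  = 4.894 × 0.7559 = 3.699 mg/L
(3.699 mg/L = 3.699 mcg/mL)

3.70 mcg/mL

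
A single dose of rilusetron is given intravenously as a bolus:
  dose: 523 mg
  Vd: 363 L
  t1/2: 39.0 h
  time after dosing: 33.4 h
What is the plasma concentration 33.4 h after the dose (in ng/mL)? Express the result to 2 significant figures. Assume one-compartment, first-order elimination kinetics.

C₀ = Dose / Vd = 523.0 / 363 = 1.441 mg/L
k = ln2 / t½ = 0.693147 / 39.0 = 0.01777 h⁻¹
C = C₀ · e^(−k·t) = 1.441 × e^(−0.01777 × 33.4)
  = 1.441 × 0.5524 = 0.7960 mg/L
Convert: 0.7960 mg/L × 1000 = 796.0 ng/mL

800 ng/mL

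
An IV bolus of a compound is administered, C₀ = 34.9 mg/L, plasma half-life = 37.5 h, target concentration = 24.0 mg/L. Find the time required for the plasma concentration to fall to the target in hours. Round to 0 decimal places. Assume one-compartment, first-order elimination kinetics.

k = ln2 / t½ = 0.693147 / 37.5 = 0.01848 h⁻¹
t = ln(C₀ / C) / k = ln(34.90 / 24.0) / 0.01848
  = ln(1.454) / 0.01848 = 0.3743 / 0.01848 = 20.25 h

20 h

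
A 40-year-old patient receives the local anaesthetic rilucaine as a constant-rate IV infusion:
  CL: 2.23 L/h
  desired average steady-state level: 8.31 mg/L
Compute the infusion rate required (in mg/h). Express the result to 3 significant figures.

At steady state, infusion rate R₀ = Css × CL = 8.31 × 2.230 = 18.53 mg/h

18.5 mg/h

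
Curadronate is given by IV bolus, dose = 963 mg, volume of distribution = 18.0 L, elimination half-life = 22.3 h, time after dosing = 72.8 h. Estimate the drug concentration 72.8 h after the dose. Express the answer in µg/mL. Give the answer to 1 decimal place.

5.6 µg/mL

C₀ = Dose / Vd = 963.0 / 18.0 = 53.50 mg/L
k = ln2 / t½ = 0.693147 / 22.3 = 0.03108 h⁻¹
C = C₀ · e^(−k·t) = 53.50 × e^(−0.03108 × 72.8)
  = 53.50 × 0.1041 = 5.569 mg/L
(5.569 mg/L = 5.569 µg/mL)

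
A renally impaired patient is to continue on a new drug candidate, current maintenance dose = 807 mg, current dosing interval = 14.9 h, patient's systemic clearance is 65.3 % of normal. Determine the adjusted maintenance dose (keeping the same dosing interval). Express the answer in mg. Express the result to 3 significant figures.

527 mg

To keep the same average steady-state level, dosing rate must scale with clearance.
CL ratio = 65.3 / 100 = 0.6530
New dose (same interval) = 807 × 0.6530 = 527.0 mg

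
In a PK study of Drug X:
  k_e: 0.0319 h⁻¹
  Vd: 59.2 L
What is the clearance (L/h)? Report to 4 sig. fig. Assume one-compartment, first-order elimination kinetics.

1.888 L/h

CL = k × Vd = 0.0319 × 59.2 = 1.888 L/h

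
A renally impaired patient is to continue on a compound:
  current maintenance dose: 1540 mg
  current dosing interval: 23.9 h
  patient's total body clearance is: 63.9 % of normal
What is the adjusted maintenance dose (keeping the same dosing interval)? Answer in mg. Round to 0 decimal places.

984 mg

To keep the same average steady-state level, dosing rate must scale with clearance.
CL ratio = 63.9 / 100 = 0.6390
New dose (same interval) = 1540 × 0.6390 = 984.1 mg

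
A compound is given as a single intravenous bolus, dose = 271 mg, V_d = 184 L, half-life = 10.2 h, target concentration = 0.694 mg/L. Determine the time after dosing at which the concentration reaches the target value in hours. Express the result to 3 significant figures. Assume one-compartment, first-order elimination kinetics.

11.1 h

C₀ = Dose / Vd = 271.0 / 184 = 1.473 mg/L
k = ln2 / t½ = 0.693147 / 10.2 = 0.06796 h⁻¹
t = ln(C₀ / C) / k = ln(1.473 / 0.694) / 0.06796
  = ln(2.122) / 0.06796 = 0.7524 / 0.06796 = 11.07 h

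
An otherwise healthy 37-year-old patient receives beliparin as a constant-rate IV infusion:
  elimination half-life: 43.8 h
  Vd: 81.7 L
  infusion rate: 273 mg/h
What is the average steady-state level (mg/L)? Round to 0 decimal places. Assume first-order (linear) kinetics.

k = ln2 / t½ = 0.693147 / 43.8 = 0.01583 h⁻¹
CL = k × Vd = 0.01583 × 81.7 = 1.293 L/h
At steady state Css = R₀ / CL = 273 / 1.293 = 211.1 mg/L

211 mg/L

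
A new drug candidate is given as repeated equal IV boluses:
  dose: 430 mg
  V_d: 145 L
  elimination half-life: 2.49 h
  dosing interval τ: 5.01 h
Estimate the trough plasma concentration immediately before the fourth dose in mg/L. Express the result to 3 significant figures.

0.963 mg/L

C₀ per dose = Dose / Vd = 430 / 145 = 2.966 mg/L
k = ln2 / t½ = 0.693147 / 2.49 = 0.2784 h⁻¹
Fraction remaining after one interval: r = e^(−kτ) = e^(−0.2784 × 5.01) = 0.2479
Before dose 4, 3 doses have been given (aged 1τ, 2τ, 3τ).
C_trough = C₀ × (r + r² + … + r^3) = C₀ × r(1−r^3)/(1−r)
        = 2.966 × 0.2479 × (1 − 0.01523) / (1 − 0.2479) = 0.9627 mg/L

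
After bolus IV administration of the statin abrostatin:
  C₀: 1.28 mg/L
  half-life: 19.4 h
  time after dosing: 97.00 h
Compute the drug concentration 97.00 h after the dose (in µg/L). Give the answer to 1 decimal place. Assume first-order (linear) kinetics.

k = ln2 / t½ = 0.693147 / 19.4 = 0.03573 h⁻¹
t / t½ = 97.00 / 19.4 = 5 half-lives
C = C₀ × (1/2)^5 = 1.280 × 0.03125 = 0.04000 mg/L
Convert: 0.04000 mg/L × 1000 = 40.00 µg/L

40.0 µg/L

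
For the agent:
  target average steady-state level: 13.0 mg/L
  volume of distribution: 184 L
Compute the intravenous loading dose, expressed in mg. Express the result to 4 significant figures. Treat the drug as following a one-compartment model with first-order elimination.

2392 mg

LD = Css × Vd = 13.0 × 184 = 2392 mg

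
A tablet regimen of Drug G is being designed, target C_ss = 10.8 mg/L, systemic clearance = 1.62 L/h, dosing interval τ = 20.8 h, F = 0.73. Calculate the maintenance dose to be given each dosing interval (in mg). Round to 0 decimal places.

At steady state, F × (Dose/τ) = Css × CL.
Dose = Css × CL × τ / F = 10.8 × 1.620 × 20.8 / 0.73 = 498.5 mg

499 mg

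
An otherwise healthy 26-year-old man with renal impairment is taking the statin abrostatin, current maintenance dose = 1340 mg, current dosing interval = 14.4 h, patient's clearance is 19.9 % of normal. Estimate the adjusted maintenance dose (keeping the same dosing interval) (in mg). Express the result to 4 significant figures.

266.7 mg

To keep the same average steady-state level, dosing rate must scale with clearance.
CL ratio = 19.9 / 100 = 0.1990
New dose (same interval) = 1340 × 0.1990 = 266.7 mg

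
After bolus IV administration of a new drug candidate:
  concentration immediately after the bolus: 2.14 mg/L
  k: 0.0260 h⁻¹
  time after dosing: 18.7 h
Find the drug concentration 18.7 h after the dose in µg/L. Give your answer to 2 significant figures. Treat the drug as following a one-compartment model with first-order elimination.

1300 µg/L

C = C₀ · e^(−k·t) = 2.140 × e^(−0.02600 × 18.7)
  = 2.140 × 0.6150 = 1.316 mg/L
Convert: 1.316 mg/L × 1000 = 1316 µg/L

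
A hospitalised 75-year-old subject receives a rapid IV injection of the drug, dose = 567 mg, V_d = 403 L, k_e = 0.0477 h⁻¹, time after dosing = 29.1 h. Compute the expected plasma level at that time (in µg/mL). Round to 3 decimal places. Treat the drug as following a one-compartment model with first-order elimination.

0.351 µg/mL

C₀ = Dose / Vd = 567.0 / 403 = 1.407 mg/L
C = C₀ · e^(−k·t) = 1.407 × e^(−0.04770 × 29.1)
  = 1.407 × 0.2496 = 0.3512 mg/L
(0.3512 mg/L = 0.3512 µg/mL)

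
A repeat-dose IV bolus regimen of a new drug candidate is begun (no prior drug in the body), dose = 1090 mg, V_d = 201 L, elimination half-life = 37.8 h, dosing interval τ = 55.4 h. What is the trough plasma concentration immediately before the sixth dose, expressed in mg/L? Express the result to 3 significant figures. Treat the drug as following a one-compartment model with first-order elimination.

C₀ per dose = Dose / Vd = 1090 / 201 = 5.423 mg/L
k = ln2 / t½ = 0.693147 / 37.8 = 0.01834 h⁻¹
Fraction remaining after one interval: r = e^(−kτ) = e^(−0.01834 × 55.4) = 0.3620
Before dose 6, 5 doses have been given (aged 1τ, 2τ, 3τ, 4τ, 5τ).
C_trough = C₀ × (r + r² + … + r^5) = C₀ × r(1−r^5)/(1−r)
        = 5.423 × 0.3620 × (1 − 0.006216) / (1 − 0.3620) = 3.058 mg/L

3.06 mg/L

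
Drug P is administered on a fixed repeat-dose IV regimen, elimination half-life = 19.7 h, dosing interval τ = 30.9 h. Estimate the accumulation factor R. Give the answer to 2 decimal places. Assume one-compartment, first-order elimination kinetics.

k = ln2 / t½ = 0.693147 / 19.7 = 0.03519 h⁻¹
e^(−kτ) = e^(−0.03519 × 30.9) = 0.3371
Accumulation ratio R = 1 / (1 − e^(−kτ)) = 1 / (1 − 0.3371) = 1.509

1.51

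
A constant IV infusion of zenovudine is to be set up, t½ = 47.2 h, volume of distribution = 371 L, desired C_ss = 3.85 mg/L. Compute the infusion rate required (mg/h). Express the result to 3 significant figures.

21.0 mg/h

k = ln2 / t½ = 0.693147 / 47.2 = 0.01469 h⁻¹
CL = k × Vd = 0.01469 × 371 = 5.450 L/h
At steady state, infusion rate R₀ = Css × CL = 3.85 × 5.450 = 20.98 mg/h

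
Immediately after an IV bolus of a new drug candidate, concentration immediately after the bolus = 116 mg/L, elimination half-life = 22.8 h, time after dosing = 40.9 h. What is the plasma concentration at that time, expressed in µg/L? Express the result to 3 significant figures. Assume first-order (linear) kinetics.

33500 µg/L

k = ln2 / t½ = 0.693147 / 22.8 = 0.03040 h⁻¹
C = C₀ · e^(−k·t) = 116.0 × e^(−0.03040 × 40.9)
  = 116.0 × 0.2884 = 33.45 mg/L
Convert: 33.45 mg/L × 1000 = 33450 µg/L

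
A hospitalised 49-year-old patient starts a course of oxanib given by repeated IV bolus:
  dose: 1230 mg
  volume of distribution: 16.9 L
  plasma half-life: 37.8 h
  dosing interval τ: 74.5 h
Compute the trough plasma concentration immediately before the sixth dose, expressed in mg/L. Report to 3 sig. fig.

C₀ per dose = Dose / Vd = 1230 / 16.9 = 72.78 mg/L
k = ln2 / t½ = 0.693147 / 37.8 = 0.01834 h⁻¹
Fraction remaining after one interval: r = e^(−kτ) = e^(−0.01834 × 74.5) = 0.2550
Before dose 6, 5 doses have been given (aged 1τ, 2τ, 3τ, 4τ, 5τ).
C_trough = C₀ × (r + r² + … + r^5) = C₀ × r(1−r^5)/(1−r)
        = 72.78 × 0.2550 × (1 − 0.001078) / (1 − 0.2550) = 24.88 mg/L

24.9 mg/L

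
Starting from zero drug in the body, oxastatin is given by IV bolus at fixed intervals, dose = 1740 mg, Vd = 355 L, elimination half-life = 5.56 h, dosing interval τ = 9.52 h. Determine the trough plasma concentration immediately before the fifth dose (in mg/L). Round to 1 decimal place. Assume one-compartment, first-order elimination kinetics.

2.1 mg/L

C₀ per dose = Dose / Vd = 1740 / 355 = 4.901 mg/L
k = ln2 / t½ = 0.693147 / 5.56 = 0.1247 h⁻¹
Fraction remaining after one interval: r = e^(−kτ) = e^(−0.1247 × 9.52) = 0.3051
Before dose 5, 4 doses have been given (aged 1τ, 2τ, 3τ, 4τ).
C_trough = C₀ × (r + r² + … + r^4) = C₀ × r(1−r^4)/(1−r)
        = 4.901 × 0.3051 × (1 − 0.008665) / (1 − 0.3051) = 2.133 mg/L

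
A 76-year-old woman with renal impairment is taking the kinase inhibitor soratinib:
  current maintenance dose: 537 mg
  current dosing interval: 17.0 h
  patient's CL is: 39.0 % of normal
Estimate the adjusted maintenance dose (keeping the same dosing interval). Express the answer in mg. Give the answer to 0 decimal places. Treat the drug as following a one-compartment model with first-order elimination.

209 mg

To keep the same average steady-state level, dosing rate must scale with clearance.
CL ratio = 39.0 / 100 = 0.3900
New dose (same interval) = 537 × 0.3900 = 209.4 mg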